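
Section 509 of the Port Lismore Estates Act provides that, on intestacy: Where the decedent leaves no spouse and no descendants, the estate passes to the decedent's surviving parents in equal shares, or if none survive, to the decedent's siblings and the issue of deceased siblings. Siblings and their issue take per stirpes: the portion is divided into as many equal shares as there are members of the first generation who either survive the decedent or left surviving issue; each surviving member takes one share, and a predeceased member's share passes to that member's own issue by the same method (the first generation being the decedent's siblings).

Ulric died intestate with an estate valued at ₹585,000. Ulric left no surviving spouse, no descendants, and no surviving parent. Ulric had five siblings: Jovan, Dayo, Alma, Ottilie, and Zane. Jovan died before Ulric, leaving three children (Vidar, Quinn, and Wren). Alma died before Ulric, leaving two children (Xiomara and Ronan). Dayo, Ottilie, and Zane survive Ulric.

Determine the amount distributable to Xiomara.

The entire ₹585,000 passes to the siblings and their issue.
That amount (₹585,000) is divided into 5 shares of ₹117,000: Dayo, Ottilie, and Zane each take ₹117,000; Jovan's ₹117,000 share passes to Jovan's issue; Alma's ₹117,000 share passes to Alma's issue.
Jovan's share (₹117,000) is divided into 3 shares of ₹39,000: Vidar, Quinn, and Wren each take ₹39,000.
Alma's share (₹117,000) is divided into 2 shares of ₹58,500: Xiomara and Ronan each take ₹58,500.

Xiomara receives ₹58,500.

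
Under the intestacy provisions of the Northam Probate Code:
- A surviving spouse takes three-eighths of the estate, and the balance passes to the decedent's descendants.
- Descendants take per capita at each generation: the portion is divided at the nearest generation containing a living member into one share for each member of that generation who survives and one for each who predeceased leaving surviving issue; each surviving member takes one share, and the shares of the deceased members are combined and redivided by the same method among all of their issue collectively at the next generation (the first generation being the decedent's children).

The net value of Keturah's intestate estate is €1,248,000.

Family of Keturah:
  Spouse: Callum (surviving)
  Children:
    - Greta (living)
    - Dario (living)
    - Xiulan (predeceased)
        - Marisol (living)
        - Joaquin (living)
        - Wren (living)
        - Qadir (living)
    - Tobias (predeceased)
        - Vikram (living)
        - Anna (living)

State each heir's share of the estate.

Callum takes three-eighths of €1,248,000 = €468,000. The remaining €780,000 passes to the descendants.
The descendants' portion (€780,000) is divided at the children's generation into 4 shares of €195,000. Greta and Dario each take €195,000. The 2 shares of the deceased (Xiulan and Tobias) are combined into a pool of €390,000.
That pool (€390,000) is divided at the grandchildren's generation equally among Marisol, Joaquin, Wren, Qadir, Vikram, and Anna: €65,000 each.

Callum: €468,000; Greta: €195,000; Dario: €195,000; Marisol: €65,000; Joaquin: €65,000; Wren: €65,000; Qadir: €65,000; Vikram: €65,000; Anna: €65,000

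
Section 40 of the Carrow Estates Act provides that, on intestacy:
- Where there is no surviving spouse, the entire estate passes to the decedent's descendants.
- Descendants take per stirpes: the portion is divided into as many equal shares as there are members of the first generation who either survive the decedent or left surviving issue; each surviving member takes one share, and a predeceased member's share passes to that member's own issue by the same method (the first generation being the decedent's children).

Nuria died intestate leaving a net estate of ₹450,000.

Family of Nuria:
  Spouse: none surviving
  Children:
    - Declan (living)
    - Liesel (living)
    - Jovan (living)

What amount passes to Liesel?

Liesel receives ₹150,000.

The entire ₹450,000 passes to the descendants.
That amount (₹450,000) is divided into 3 shares of ₹150,000: Declan, Liesel, and Jovan each take ₹150,000.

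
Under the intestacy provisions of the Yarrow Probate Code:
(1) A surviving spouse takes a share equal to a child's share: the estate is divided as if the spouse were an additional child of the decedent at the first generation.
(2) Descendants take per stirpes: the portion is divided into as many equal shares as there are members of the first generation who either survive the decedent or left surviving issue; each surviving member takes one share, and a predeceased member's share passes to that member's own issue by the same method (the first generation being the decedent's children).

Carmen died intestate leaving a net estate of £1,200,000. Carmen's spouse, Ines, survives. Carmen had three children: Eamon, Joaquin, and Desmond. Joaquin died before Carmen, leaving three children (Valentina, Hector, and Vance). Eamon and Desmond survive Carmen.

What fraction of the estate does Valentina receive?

Valentina receives 1/12 of the estate.

The spouse counts as an additional share at the children's level, so there are 4 primary shares of £300,000. Ines takes one such share (£300,000).
The children's combined portion (£900,000) is divided into 3 shares of £300,000: Eamon and Desmond each take £300,000; Joaquin's £300,000 share passes to Joaquin's issue.
Joaquin's share (£300,000) is divided into 3 shares of £100,000: Valentina, Hector, and Vance each take £100,000.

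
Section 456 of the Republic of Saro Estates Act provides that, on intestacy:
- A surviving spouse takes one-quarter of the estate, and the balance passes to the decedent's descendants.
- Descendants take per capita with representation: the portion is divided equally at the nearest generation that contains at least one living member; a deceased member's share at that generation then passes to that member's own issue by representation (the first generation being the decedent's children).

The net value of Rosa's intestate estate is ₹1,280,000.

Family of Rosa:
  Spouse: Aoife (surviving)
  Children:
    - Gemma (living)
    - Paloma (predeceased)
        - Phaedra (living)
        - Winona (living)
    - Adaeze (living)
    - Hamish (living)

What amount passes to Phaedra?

Aoife takes one-quarter of ₹1,280,000 = ₹320,000. The remaining ₹960,000 passes to the descendants.
The descendants' portion (₹960,000) is divided into 4 shares of ₹240,000: Gemma, Adaeze, and Hamish each take ₹240,000; Paloma's ₹240,000 share passes to Paloma's issue.
Paloma's share (₹240,000) is divided into 2 shares of ₹120,000: Phaedra and Winona each take ₹120,000.

Phaedra receives ₹120,000.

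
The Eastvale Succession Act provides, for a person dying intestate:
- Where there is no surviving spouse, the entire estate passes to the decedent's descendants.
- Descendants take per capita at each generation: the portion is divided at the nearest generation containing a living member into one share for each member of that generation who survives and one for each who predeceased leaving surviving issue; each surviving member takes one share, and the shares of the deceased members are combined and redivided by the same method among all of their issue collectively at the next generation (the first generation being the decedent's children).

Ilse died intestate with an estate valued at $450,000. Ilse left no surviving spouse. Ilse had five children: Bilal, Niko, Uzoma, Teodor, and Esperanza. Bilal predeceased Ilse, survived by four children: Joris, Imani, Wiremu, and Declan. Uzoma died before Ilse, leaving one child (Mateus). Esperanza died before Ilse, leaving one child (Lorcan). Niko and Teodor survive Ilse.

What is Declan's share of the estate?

Declan receives $45,000.

The entire $450,000 passes to the descendants.
That amount ($450,000) is divided at the children's generation into 5 shares of $90,000. Niko and Teodor each take $90,000. The 3 shares of the deceased (Bilal, Uzoma, and Esperanza) are combined into a pool of $270,000.
That pool ($270,000) is divided at the grandchildren's generation equally among Joris, Imani, Wiremu, Declan, Mateus, and Lorcan: $45,000 each.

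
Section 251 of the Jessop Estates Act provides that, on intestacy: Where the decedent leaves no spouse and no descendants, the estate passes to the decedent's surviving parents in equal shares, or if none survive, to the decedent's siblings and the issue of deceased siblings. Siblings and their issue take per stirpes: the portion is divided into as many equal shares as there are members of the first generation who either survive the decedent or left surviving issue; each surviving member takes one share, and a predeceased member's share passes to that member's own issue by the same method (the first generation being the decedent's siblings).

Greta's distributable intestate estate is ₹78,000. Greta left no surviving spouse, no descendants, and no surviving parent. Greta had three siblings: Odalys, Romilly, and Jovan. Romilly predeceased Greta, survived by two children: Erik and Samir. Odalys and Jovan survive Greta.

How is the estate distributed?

Odalys: ₹26,000; Erik: ₹13,000; Samir: ₹13,000; Jovan: ₹26,000

The entire ₹78,000 passes to the siblings and their issue.
That amount (₹78,000) is divided into 3 shares of ₹26,000: Odalys and Jovan each take ₹26,000; Romilly's ₹26,000 share passes to Romilly's issue.
Romilly's share (₹26,000) is divided into 2 shares of ₹13,000: Erik and Samir each take ₹13,000.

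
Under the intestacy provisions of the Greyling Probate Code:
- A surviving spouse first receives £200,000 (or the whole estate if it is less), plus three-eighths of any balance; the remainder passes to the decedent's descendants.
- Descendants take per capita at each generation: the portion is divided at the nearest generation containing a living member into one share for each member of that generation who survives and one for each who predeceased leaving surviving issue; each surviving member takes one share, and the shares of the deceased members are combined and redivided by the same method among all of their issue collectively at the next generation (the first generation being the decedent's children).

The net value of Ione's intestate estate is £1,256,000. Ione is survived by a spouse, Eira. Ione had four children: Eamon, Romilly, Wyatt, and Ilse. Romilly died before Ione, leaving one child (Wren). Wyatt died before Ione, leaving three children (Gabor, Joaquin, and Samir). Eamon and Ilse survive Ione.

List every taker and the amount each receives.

Eira: £596,000; Eamon: £165,000; Wren: £82,500; Gabor: £82,500; Joaquin: £82,500; Samir: £82,500; Ilse: £165,000

Eira first takes £200,000, leaving a balance of £1,056,000. Eira then takes three-eighths of the balance (£396,000), for a total of £596,000. The remaining £660,000 passes to the descendants.
The descendants' portion (£660,000) is divided at the children's generation into 4 shares of £165,000. Eamon and Ilse each take £165,000. The 2 shares of the deceased (Romilly and Wyatt) are combined into a pool of £330,000.
That pool (£330,000) is divided at the grandchildren's generation equally among Wren, Gabor, Joaquin, and Samir: £82,500 each.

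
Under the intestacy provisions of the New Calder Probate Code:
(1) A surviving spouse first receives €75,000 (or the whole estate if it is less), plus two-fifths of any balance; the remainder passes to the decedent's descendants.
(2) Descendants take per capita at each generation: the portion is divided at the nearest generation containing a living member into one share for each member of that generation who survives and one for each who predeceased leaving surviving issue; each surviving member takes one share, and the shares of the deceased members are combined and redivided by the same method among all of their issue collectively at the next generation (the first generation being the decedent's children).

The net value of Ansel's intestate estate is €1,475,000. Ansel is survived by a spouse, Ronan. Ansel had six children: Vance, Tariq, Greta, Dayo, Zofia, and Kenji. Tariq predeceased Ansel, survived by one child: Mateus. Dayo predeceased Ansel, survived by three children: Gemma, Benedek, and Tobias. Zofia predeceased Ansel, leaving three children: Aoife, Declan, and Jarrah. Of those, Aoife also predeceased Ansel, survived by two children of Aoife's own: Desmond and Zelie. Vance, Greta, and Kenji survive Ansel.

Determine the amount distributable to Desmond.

Ronan first takes €75,000, leaving a balance of €1,400,000. Ronan then takes two-fifths of the balance (€560,000), for a total of €635,000. The remaining €840,000 passes to the descendants.
The descendants' portion (€840,000) is divided at the children's generation into 6 shares of €140,000. Vance, Greta, and Kenji each take €140,000. The 3 shares of the deceased (Tariq, Dayo, and Zofia) are combined into a pool of €420,000.
That pool (€420,000) is divided at the grandchildren's generation into 7 shares of €60,000. Mateus, Gemma, Benedek, Tobias, Declan, and Jarrah each take €60,000. The remaining share for the deceased Aoife (€60,000) is carried to the next generation.
That pool (€60,000) is divided at the great-grandchildren's generation equally among Desmond and Zelie: €30,000 each.

Desmond receives €30,000.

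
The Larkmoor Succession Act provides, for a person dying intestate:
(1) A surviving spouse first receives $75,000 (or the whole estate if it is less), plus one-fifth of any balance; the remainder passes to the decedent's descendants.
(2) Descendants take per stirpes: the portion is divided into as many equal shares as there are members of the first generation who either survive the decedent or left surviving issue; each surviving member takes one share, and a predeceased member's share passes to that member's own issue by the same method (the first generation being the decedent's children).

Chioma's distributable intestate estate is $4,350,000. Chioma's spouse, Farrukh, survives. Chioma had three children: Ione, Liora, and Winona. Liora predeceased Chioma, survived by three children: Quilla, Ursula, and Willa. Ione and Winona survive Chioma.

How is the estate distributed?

Farrukh: $930,000; Ione: $1,140,000; Quilla: $380,000; Ursula: $380,000; Willa: $380,000; Winona: $1,140,000

Farrukh first takes $75,000, leaving a balance of $4,275,000. Farrukh then takes one-fifth of the balance ($855,000), for a total of $930,000. The remaining $3,420,000 passes to the descendants.
The descendants' portion ($3,420,000) is divided into 3 shares of $1,140,000: Ione and Winona each take $1,140,000; Liora's $1,140,000 share passes to Liora's issue.
Liora's share ($1,140,000) is divided into 3 shares of $380,000: Quilla, Ursula, and Willa each take $380,000.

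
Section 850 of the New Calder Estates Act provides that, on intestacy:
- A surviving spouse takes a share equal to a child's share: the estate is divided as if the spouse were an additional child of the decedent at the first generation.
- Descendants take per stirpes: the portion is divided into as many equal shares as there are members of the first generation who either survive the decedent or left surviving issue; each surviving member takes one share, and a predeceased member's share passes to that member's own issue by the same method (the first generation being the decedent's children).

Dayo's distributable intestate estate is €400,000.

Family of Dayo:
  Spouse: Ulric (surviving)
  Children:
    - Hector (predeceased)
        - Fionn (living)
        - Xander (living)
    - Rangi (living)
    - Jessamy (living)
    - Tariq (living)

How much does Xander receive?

The spouse counts as an additional share at the children's level, so there are 5 primary shares of €80,000. Ulric takes one such share (€80,000).
The children's combined portion (€320,000) is divided into 4 shares of €80,000: Rangi, Jessamy, and Tariq each take €80,000; Hector's €80,000 share passes to Hector's issue.
Hector's share (€80,000) is divided into 2 shares of €40,000: Fionn and Xander each take €40,000.

Xander receives €40,000.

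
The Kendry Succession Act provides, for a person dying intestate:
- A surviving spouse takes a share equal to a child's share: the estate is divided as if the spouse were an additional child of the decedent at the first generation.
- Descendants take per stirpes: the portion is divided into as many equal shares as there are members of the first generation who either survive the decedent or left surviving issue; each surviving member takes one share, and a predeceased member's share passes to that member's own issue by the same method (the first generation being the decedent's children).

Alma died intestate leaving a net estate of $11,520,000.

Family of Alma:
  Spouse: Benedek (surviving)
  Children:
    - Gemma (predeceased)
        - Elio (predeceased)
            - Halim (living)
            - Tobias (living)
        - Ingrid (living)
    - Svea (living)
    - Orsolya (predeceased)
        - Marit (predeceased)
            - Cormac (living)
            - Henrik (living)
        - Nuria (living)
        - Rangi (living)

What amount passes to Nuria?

The spouse counts as an additional share at the children's level, so there are 4 primary shares of $2,880,000. Benedek takes one such share ($2,880,000).
The children's combined portion ($8,640,000) is divided into 3 shares of $2,880,000: Svea takes $2,880,000; Gemma's $2,880,000 share passes to Gemma's issue; Orsolya's $2,880,000 share passes to Orsolya's issue.
Gemma's share ($2,880,000) is divided into 2 shares of $1,440,000: Ingrid takes $1,440,000; Elio's $1,440,000 share passes to Elio's issue.
Elio's share ($1,440,000) is divided into 2 shares of $720,000: Halim and Tobias each take $720,000.
Orsolya's share ($2,880,000) is divided into 3 shares of $960,000: Nuria and Rangi each take $960,000; Marit's $960,000 share passes to Marit's issue.
Marit's share ($960,000) is divided into 2 shares of $480,000: Cormac and Henrik each take $480,000.

Nuria receives $960,000.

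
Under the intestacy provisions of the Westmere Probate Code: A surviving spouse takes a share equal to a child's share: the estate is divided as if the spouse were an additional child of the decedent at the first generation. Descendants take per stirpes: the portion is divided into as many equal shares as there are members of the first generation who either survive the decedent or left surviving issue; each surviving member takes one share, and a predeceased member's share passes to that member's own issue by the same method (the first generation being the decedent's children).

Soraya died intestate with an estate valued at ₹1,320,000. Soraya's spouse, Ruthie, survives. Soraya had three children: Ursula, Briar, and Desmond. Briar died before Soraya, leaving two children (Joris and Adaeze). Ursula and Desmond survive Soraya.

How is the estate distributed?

Ruthie: ₹330,000; Ursula: ₹330,000; Joris: ₹165,000; Adaeze: ₹165,000; Desmond: ₹330,000

The spouse counts as an additional share at the children's level, so there are 4 primary shares of ₹330,000. Ruthie takes one such share (₹330,000).
The children's combined portion (₹990,000) is divided into 3 shares of ₹330,000: Ursula and Desmond each take ₹330,000; Briar's ₹330,000 share passes to Briar's issue.
Briar's share (₹330,000) is divided into 2 shares of ₹165,000: Joris and Adaeze each take ₹165,000.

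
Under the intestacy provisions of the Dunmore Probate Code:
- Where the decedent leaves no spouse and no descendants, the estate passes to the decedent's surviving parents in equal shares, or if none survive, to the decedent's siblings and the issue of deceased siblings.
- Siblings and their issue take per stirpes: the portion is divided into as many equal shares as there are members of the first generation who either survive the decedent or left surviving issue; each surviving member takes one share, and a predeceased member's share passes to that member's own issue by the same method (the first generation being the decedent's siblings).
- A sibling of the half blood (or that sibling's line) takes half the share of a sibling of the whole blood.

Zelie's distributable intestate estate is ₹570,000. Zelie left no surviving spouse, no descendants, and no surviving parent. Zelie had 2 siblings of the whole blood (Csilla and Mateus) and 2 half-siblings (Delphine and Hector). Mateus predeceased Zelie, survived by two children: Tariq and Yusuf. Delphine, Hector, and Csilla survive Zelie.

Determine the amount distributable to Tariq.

Tariq receives ₹95,000.

The entire ₹570,000 passes to the siblings and their issue.
Counting each half-blood sibling's line as half a unit, there are 3 units in ₹570,000, so one unit is ₹190,000. Whole-blood lines (Csilla and Mateus) take ₹190,000 each; half-blood lines (Delphine and Hector) take ₹95,000 each.
Mateus's share (₹190,000) is divided into 2 shares of ₹95,000: Tariq and Yusuf each take ₹95,000.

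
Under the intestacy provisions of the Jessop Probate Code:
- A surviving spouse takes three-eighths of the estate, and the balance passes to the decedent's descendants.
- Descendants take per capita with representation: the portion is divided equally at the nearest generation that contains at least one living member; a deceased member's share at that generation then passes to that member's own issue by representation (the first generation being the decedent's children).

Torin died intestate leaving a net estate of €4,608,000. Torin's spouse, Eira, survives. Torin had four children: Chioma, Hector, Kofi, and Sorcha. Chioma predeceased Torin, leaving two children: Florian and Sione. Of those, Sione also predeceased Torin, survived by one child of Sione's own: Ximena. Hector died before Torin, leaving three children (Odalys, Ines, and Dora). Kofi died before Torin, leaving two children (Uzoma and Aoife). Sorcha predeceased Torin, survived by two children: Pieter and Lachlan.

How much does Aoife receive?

Aoife receives €320,000.

Eira takes three-eighths of €4,608,000 = €1,728,000. The remaining €2,880,000 passes to the descendants.
No child survives, so the initial division is made at the grandchildren's generation.
The descendants' portion (€2,880,000) is divided into 9 shares of €320,000: Florian, Odalys, Ines, Dora, Uzoma, Aoife, Pieter, and Lachlan each take €320,000; Sione's €320,000 share passes to Sione's issue.
Sione's share (€320,000) passes entirely to Ximena.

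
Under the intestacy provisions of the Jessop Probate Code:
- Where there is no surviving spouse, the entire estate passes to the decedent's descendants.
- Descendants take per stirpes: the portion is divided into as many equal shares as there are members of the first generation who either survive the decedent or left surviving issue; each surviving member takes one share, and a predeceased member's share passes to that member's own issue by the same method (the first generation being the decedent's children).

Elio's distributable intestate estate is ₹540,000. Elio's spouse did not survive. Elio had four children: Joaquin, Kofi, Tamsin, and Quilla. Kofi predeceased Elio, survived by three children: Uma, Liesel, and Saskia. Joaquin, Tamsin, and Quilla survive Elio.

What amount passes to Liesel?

Liesel receives ₹45,000.

The entire ₹540,000 passes to the descendants.
That amount (₹540,000) is divided into 4 shares of ₹135,000: Joaquin, Tamsin, and Quilla each take ₹135,000; Kofi's ₹135,000 share passes to Kofi's issue.
Kofi's share (₹135,000) is divided into 3 shares of ₹45,000: Uma, Liesel, and Saskia each take ₹45,000.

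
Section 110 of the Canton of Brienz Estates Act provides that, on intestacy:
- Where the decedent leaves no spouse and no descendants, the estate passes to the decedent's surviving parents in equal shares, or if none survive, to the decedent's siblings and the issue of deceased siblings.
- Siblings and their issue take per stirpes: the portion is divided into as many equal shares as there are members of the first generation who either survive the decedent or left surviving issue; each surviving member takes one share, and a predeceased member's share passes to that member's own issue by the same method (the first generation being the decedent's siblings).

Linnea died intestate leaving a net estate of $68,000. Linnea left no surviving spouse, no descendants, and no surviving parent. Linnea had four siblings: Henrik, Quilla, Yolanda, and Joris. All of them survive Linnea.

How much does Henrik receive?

The entire $68,000 passes to the siblings and their issue.
That amount ($68,000) is divided into 4 shares of $17,000: Henrik, Quilla, Yolanda, and Joris each take $17,000.

Henrik receives $17,000.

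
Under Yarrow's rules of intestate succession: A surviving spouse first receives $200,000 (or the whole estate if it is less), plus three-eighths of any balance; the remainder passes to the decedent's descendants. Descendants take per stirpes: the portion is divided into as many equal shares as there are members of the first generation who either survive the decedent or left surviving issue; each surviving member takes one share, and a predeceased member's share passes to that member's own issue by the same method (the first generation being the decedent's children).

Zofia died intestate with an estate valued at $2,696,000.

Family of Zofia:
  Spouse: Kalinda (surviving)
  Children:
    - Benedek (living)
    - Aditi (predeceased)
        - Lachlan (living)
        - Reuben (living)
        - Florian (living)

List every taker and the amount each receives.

Kalinda: $1,136,000; Benedek: $780,000; Lachlan: $260,000; Reuben: $260,000; Florian: $260,000

Kalinda first takes $200,000, leaving a balance of $2,496,000. Kalinda then takes three-eighths of the balance ($936,000), for a total of $1,136,000. The remaining $1,560,000 passes to the descendants.
The descendants' portion ($1,560,000) is divided into 2 shares of $780,000: Benedek takes $780,000; Aditi's $780,000 share passes to Aditi's issue.
Aditi's share ($780,000) is divided into 3 shares of $260,000: Lachlan, Reuben, and Florian each take $260,000.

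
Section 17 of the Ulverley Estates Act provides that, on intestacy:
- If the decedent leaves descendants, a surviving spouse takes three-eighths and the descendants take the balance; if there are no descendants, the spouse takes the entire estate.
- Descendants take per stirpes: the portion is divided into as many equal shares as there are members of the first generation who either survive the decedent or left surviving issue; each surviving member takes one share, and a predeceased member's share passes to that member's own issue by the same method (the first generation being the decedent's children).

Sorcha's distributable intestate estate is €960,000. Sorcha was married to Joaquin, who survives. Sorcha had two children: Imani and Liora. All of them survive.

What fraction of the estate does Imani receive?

Joaquin takes three-eighths of €960,000 = €360,000. The remaining €600,000 passes to the descendants.
The descendants' portion (€600,000) is divided into 2 shares of €300,000: Imani and Liora each take €300,000.

Imani receives 5/16 of the estate.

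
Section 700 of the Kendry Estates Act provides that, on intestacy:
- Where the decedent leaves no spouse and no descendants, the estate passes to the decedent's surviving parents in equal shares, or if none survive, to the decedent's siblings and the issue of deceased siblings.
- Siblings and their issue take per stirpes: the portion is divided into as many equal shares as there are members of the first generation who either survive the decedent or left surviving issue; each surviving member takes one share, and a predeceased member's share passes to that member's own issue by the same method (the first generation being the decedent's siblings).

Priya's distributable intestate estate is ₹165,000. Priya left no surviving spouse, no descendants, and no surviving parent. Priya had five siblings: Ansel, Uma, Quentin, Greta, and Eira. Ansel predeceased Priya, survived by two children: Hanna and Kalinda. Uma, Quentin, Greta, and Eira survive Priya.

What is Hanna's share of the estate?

The entire ₹165,000 passes to the siblings and their issue.
That amount (₹165,000) is divided into 5 shares of ₹33,000: Uma, Quentin, Greta, and Eira each take ₹33,000; Ansel's ₹33,000 share passes to Ansel's issue.
Ansel's share (₹33,000) is divided into 2 shares of ₹16,500: Hanna and Kalinda each take ₹16,500.

Hanna receives ₹16,500.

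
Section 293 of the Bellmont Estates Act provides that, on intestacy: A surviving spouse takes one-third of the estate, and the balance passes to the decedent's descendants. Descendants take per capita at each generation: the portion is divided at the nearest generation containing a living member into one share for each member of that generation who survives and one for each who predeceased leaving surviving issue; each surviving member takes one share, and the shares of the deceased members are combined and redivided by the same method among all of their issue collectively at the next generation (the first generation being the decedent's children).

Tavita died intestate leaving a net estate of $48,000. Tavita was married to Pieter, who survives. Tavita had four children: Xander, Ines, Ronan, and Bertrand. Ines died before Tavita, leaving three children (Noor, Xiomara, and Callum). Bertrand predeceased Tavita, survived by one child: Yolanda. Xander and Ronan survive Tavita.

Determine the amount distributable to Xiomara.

Pieter takes one-third of $48,000 = $16,000. The remaining $32,000 passes to the descendants.
The descendants' portion ($32,000) is divided at the children's generation into 4 shares of $8,000. Xander and Ronan each take $8,000. The 2 shares of the deceased (Ines and Bertrand) are combined into a pool of $16,000.
That pool ($16,000) is divided at the grandchildren's generation equally among Noor, Xiomara, Callum, and Yolanda: $4,000 each.

Xiomara receives $4,000.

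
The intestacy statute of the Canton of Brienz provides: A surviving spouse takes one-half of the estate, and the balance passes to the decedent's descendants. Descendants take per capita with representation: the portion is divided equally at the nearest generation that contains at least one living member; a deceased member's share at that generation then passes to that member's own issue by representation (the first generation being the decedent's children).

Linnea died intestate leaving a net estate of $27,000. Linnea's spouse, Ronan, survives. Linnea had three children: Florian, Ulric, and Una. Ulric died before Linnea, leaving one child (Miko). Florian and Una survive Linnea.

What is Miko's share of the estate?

Ronan takes one-half of $27,000 = $13,500. The remaining $13,500 passes to the descendants.
The descendants' portion ($13,500) is divided into 3 shares of $4,500: Florian and Una each take $4,500; Ulric's $4,500 share passes to Ulric's issue.
Ulric's share ($4,500) passes entirely to Miko.

Miko receives $4,500.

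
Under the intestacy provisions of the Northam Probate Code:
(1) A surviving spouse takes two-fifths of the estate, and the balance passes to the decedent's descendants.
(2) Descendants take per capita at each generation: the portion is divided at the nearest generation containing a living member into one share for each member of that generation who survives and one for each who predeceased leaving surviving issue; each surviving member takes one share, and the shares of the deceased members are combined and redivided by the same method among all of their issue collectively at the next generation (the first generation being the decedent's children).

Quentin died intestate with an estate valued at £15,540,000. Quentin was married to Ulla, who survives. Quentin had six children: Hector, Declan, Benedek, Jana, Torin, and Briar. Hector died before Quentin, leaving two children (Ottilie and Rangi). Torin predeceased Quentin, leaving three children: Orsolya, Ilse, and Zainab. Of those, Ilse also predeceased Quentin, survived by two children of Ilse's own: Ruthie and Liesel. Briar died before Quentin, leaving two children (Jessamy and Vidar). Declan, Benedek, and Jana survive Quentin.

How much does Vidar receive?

Vidar receives £666,000.

Ulla takes two-fifths of £15,540,000 = £6,216,000. The remaining £9,324,000 passes to the descendants.
The descendants' portion (£9,324,000) is divided at the children's generation into 6 shares of £1,554,000. Declan, Benedek, and Jana each take £1,554,000. The 3 shares of the deceased (Hector, Torin, and Briar) are combined into a pool of £4,662,000.
That pool (£4,662,000) is divided at the grandchildren's generation into 7 shares of £666,000. Ottilie, Rangi, Orsolya, Zainab, Jessamy, and Vidar each take £666,000. The remaining share for the deceased Ilse (£666,000) is carried to the next generation.
That pool (£666,000) is divided at the great-grandchildren's generation equally among Ruthie and Liesel: £333,000 each.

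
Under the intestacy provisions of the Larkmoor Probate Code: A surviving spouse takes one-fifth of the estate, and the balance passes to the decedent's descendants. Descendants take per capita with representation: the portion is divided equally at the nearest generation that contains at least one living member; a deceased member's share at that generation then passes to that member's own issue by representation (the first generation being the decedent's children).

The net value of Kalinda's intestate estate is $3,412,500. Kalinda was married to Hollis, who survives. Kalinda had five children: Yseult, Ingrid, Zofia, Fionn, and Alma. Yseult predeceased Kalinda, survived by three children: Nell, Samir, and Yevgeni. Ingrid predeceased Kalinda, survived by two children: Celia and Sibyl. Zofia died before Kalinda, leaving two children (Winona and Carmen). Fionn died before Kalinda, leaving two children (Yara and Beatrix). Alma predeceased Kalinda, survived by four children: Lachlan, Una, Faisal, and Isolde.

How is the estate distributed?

Hollis takes one-fifth of $3,412,500 = $682,500. The remaining $2,730,000 passes to the descendants.
No child survives, so the initial division is made at the grandchildren's generation.
The descendants' portion ($2,730,000) is divided into 13 shares of $210,000: Nell, Samir, Yevgeni, Celia, Sibyl, Winona, Carmen, Yara, Beatrix, Lachlan, Una, Faisal, and Isolde each take $210,000.

Hollis: $682,500; Nell: $210,000; Samir: $210,000; Yevgeni: $210,000; Celia: $210,000; Sibyl: $210,000; Winona: $210,000; Carmen: $210,000; Yara: $210,000; Beatrix: $210,000; Lachlan: $210,000; Una: $210,000; Faisal: $210,000; Isolde: $210,000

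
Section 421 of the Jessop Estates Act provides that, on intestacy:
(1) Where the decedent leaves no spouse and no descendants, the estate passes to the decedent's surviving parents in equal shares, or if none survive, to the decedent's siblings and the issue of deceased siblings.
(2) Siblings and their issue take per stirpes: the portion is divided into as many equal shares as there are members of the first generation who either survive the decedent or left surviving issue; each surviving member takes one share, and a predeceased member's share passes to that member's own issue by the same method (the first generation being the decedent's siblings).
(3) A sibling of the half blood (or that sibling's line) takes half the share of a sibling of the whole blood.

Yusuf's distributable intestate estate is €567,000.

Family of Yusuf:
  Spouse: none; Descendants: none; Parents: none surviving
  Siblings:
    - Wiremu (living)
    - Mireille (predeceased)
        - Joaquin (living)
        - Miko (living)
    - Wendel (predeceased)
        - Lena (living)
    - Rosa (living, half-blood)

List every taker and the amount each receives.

Wiremu: €162,000; Joaquin: €81,000; Miko: €81,000; Lena: €162,000; Rosa: €81,000

The entire €567,000 passes to the siblings and their issue.
Counting each half-blood sibling's line as half a unit, there are 7/2 units in €567,000, so one unit is €162,000. Whole-blood lines (Wiremu, Mireille, and Wendel) take €162,000 each; half-blood lines (Rosa) take €81,000 each.
Mireille's share (€162,000) is divided into 2 shares of €81,000: Joaquin and Miko each take €81,000.
Wendel's share (€162,000) passes entirely to Lena.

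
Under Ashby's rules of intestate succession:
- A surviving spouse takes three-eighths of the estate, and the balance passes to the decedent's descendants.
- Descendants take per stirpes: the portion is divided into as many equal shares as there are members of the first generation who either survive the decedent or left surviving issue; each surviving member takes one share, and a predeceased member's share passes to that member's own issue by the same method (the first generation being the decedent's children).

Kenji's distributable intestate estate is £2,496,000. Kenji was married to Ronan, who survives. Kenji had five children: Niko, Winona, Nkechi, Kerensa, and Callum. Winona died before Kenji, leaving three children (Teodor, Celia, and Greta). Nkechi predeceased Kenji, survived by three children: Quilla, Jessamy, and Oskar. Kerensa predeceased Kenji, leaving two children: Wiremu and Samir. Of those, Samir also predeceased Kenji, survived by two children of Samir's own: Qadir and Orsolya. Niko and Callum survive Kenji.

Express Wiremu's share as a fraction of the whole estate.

Ronan takes three-eighths of £2,496,000 = £936,000. The remaining £1,560,000 passes to the descendants.
The descendants' portion (£1,560,000) is divided into 5 shares of £312,000: Niko and Callum each take £312,000; Winona's £312,000 share passes to Winona's issue; Nkechi's £312,000 share passes to Nkechi's issue; Kerensa's £312,000 share passes to Kerensa's issue.
Winona's share (£312,000) is divided into 3 shares of £104,000: Teodor, Celia, and Greta each take £104,000.
Nkechi's share (£312,000) is divided into 3 shares of £104,000: Quilla, Jessamy, and Oskar each take £104,000.
Kerensa's share (£312,000) is divided into 2 shares of £156,000: Wiremu takes £156,000; Samir's £156,000 share passes to Samir's issue.
Samir's share (£156,000) is divided into 2 shares of £78,000: Qadir and Orsolya each take £78,000.

Wiremu receives 1/16 of the estate.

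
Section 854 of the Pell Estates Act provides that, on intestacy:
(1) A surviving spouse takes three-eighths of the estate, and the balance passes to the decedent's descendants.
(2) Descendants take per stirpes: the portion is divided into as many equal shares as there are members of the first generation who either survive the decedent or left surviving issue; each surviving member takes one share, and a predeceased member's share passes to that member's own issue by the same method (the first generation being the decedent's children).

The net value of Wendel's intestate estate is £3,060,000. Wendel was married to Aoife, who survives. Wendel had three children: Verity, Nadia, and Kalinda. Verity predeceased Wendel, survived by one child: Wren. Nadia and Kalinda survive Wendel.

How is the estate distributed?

Aoife takes three-eighths of £3,060,000 = £1,147,500. The remaining £1,912,500 passes to the descendants.
The descendants' portion (£1,912,500) is divided into 3 shares of £637,500: Nadia and Kalinda each take £637,500; Verity's £637,500 share passes to Verity's issue.
Verity's share (£637,500) passes entirely to Wren.

Aoife: £1,147,500; Wren: £637,500; Nadia: £637,500; Kalinda: £637,500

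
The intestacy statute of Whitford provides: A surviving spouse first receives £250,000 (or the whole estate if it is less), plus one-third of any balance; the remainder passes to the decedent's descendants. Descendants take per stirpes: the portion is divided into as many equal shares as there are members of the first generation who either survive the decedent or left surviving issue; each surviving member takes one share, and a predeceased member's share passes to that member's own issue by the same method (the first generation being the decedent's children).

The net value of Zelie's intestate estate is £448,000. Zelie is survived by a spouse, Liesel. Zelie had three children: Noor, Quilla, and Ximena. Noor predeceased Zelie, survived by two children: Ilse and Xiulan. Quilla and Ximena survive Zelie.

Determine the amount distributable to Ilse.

Liesel first takes £250,000, leaving a balance of £198,000. Liesel then takes one-third of the balance (£66,000), for a total of £316,000. The remaining £132,000 passes to the descendants.
The descendants' portion (£132,000) is divided into 3 shares of £44,000: Quilla and Ximena each take £44,000; Noor's £44,000 share passes to Noor's issue.
Noor's share (£44,000) is divided into 2 shares of £22,000: Ilse and Xiulan each take £22,000.

Ilse receives £22,000.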